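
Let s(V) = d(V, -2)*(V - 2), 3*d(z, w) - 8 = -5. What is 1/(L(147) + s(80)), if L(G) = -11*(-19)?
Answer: 1/287 ≈ 0.0034843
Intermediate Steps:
L(G) = 209
d(z, w) = 1 (d(z, w) = 8/3 + (1/3)*(-5) = 8/3 - 5/3 = 1)
s(V) = -2 + V (s(V) = 1*(V - 2) = 1*(-2 + V) = -2 + V)
1/(L(147) + s(80)) = 1/(209 + (-2 + 80)) = 1/(209 + 78) = 1/287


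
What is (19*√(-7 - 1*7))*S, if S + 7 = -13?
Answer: -380*I*√14 ≈ -1421.8*I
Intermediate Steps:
S = -20 (S = -7 - 13 = -20)
(19*√(-7 - 1*7))*S = (19*√(-7 - 1*7))*(-20) = (19*√(-7 - 7))*(-20) = (19*√(-14))*(-20) = (19*(I*√14))*(-20) = (19*I*√14)*(-20) = -380*I*√14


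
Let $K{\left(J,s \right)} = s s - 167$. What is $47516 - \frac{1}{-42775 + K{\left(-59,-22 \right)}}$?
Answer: $\frac{2017434329}{42458} \approx 47516.0$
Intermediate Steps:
$K{\left(J,s \right)} = -167 + s^{2}$ ($K{\left(J,s \right)} = s^{2} - 167 = -167 + s^{2}$)
$47516 - \frac{1}{-42775 + K{\left(-59,-22 \right)}} = 47516 - \frac{1}{-42775 - \left(167 - \left(-22\right)^{2}\right)} = 47516 - \frac{1}{-42775 + \left(-167 + 484\right)} = 47516 - \frac{1}{-42775 + 317} = 47516 - \frac{1}{-42458} = 47516 - - \frac{1}{42458} = 47516 + \frac{1}{42458} = \frac{2017434329}{42458}$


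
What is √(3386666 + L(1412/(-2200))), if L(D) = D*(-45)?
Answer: √40979008070/110 ≈ 1840.3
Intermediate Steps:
L(D) = -45*D
√(3386666 + L(1412/(-2200))) = √(3386666 - 63540/(-2200)) = √(3386666 - 63540*(-1)/2200) = √(3386666 - 45*(-353/550)) = √(3386666 + 3177/110) = √(372536437/110) = √40979008070/110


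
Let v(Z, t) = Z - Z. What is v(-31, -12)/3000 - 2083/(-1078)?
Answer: 2083/1078 ≈ 1.9323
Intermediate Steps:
v(Z, t) = 0
v(-31, -12)/3000 - 2083/(-1078) = 0/3000 - 2083/(-1078) = 0*(1/3000) - 2083*(-1/1078) = 0 + 2083/1078 = 2083/1078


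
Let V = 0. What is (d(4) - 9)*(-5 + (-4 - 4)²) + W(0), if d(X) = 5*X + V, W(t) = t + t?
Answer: 649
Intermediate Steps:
W(t) = 2*t
d(X) = 5*X (d(X) = 5*X + 0 = 5*X)
(d(4) - 9)*(-5 + (-4 - 4)²) + W(0) = (5*4 - 9)*(-5 + (-4 - 4)²) + 2*0 = (20 - 9)*(-5 + (-8)²) + 0 = 11*(-5 + 64) + 0 = 11*59 + 0 = 649 + 0 = 649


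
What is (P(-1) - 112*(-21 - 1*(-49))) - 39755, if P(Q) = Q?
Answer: -42892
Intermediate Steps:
(P(-1) - 112*(-21 - 1*(-49))) - 39755 = (-1 - 112*(-21 - 1*(-49))) - 39755 = (-1 - 112*(-21 + 49)) - 39755 = (-1 - 112*28) - 39755 = (-1 - 3136) - 39755 = -3137 - 39755 = -42892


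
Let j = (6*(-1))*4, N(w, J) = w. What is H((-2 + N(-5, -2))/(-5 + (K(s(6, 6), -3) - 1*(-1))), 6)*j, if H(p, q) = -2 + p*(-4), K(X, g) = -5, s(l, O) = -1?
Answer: 368/3 ≈ 122.67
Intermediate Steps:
H(p, q) = -2 - 4*p
j = -24 (j = -6*4 = -24)
H((-2 + N(-5, -2))/(-5 + (K(s(6, 6), -3) - 1*(-1))), 6)*j = (-2 - 4*(-2 - 5)/(-5 + (-5 - 1*(-1))))*(-24) = (-2 - (-28)/(-5 + (-5 + 1)))*(-24) = (-2 - (-28)/(-5 - 4))*(-24) = (-2 - (-28)/(-9))*(-24) = (-2 - (-28)*(-1)/9)*(-24) = (-2 - 4*7/9)*(-24) = (-2 - 28/9)*(-24) = -46/9*(-24) = 368/3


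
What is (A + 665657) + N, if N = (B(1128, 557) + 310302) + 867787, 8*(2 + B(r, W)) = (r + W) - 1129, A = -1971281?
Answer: -254935/2 ≈ -1.2747e+5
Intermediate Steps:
B(r, W) = -1145/8 + W/8 + r/8 (B(r, W) = -2 + ((r + W) - 1129)/8 = -2 + ((W + r) - 1129)/8 = -2 + (-1129 + W + r)/8 = -2 + (-1129/8 + W/8 + r/8) = -1145/8 + W/8 + r/8)
N = 2356313/2 (N = ((-1145/8 + (1/8)*557 + (1/8)*1128) + 310302) + 867787 = ((-1145/8 + 557/8 + 141) + 310302) + 867787 = (135/2 + 310302) + 867787 = 620739/2 + 867787 = 2356313/2 ≈ 1.1782e+6)
(A + 665657) + N = (-1971281 + 665657) + 2356313/2 = -1305624 + 2356313/2 = -254935/2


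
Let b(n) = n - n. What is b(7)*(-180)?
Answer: 0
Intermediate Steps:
b(n) = 0
b(7)*(-180) = 0*(-180) = 0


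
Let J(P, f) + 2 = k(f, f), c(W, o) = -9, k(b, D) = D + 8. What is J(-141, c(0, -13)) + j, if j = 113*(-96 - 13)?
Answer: -12320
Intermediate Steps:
k(b, D) = 8 + D
J(P, f) = 6 + f (J(P, f) = -2 + (8 + f) = 6 + f)
j = -12317 (j = 113*(-109) = -12317)
J(-141, c(0, -13)) + j = (6 - 9) - 12317 = -3 - 12317 = -12320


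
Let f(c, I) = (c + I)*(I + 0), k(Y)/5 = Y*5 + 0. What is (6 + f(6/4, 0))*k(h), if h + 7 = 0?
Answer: -1050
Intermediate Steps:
h = -7 (h = -7 + 0 = -7)
k(Y) = 25*Y (k(Y) = 5*(Y*5 + 0) = 5*(5*Y + 0) = 5*(5*Y) = 25*Y)
f(c, I) = I*(I + c) (f(c, I) = (I + c)*I = I*(I + c))
(6 + f(6/4, 0))*k(h) = (6 + 0*(0 + 6/4))*(25*(-7)) = (6 + 0*(0 + 6*(¼)))*(-175) = (6 + 0*(0 + 3/2))*(-175) = (6 + 0*(3/2))*(-175) = (6 + 0)*(-175) = 6*(-175) = -1050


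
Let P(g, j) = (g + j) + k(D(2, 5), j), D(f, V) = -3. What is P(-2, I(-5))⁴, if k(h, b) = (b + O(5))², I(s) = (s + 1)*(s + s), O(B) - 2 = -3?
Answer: 5907237891361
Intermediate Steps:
O(B) = -1 (O(B) = 2 - 3 = -1)
I(s) = 2*s*(1 + s) (I(s) = (1 + s)*(2*s) = 2*s*(1 + s))
k(h, b) = (-1 + b)² (k(h, b) = (b - 1)² = (-1 + b)²)
P(g, j) = g + j + (-1 + j)² (P(g, j) = (g + j) + (-1 + j)² = g + j + (-1 + j)²)
P(-2, I(-5))⁴ = (-2 + 2*(-5)*(1 - 5) + (-1 + 2*(-5)*(1 - 5))²)⁴ = (-2 + 2*(-5)*(-4) + (-1 + 2*(-5)*(-4))²)⁴ = (-2 + 40 + (-1 + 40)²)⁴ = (-2 + 40 + 39²)⁴ = (-2 + 40 + 1521)⁴ = 1559⁴ = 5907237891361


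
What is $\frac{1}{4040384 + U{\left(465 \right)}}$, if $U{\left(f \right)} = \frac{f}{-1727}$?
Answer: $\frac{1727}{6977742703} \approx 2.475 \cdot 10^{-7}$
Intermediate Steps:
$U{\left(f \right)} = - \frac{f}{1727}$ ($U{\left(f \right)} = f \left(- \frac{1}{1727}\right) = - \frac{f}{1727}$)
$\frac{1}{4040384 + U{\left(465 \right)}} = \frac{1}{4040384 - \frac{465}{1727}} = \frac{1}{\frac{6977742703}{1727}} = \frac{1727}{6977742703}$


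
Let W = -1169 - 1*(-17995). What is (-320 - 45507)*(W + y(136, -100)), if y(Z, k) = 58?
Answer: -773743068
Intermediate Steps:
W = 16826 (W = -1169 + 17995 = 16826)
(-320 - 45507)*(W + y(136, -100)) = (-320 - 45507)*(16826 + 58) = -45827*16884 = -773743068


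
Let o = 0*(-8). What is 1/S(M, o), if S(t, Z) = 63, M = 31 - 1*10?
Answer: 1/63 ≈ 0.015873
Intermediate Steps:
M = 21 (M = 31 - 10 = 21)
o = 0
1/S(M, o) = 1/63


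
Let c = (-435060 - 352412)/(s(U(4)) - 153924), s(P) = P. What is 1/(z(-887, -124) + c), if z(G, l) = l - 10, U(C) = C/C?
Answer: -21989/2834030 ≈ -0.0077589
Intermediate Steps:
U(C) = 1
z(G, l) = -10 + l
c = 112496/21989 (c = (-435060 - 352412)/(1 - 153924) = -787472/(-153923) = -787472*(-1/153923) = 112496/21989 ≈ 5.1160)
1/(z(-887, -124) + c) = 1/((-10 - 124) + 112496/21989) = 1/(-134 + 112496/21989) = 1/(-2834030/21989) = -21989/2834030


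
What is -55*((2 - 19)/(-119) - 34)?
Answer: 13035/7 ≈ 1862.1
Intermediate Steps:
-55*((2 - 19)/(-119) - 34) = -55*(-17*(-1/119) - 34) = -55*(⅐ - 34) = -55*(-237/7) = 13035/7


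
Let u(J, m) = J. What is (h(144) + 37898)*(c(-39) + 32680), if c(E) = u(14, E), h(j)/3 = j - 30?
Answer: 1250218560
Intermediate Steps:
h(j) = -90 + 3*j (h(j) = 3*(j - 30) = 3*(-30 + j) = -90 + 3*j)
c(E) = 14
(h(144) + 37898)*(c(-39) + 32680) = ((-90 + 3*144) + 37898)*(14 + 32680) = ((-90 + 432) + 37898)*32694 = (342 + 37898)*32694 = 38240*32694 = 1250218560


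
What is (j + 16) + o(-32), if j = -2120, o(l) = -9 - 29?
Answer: -2142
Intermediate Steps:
o(l) = -38
(j + 16) + o(-32) = (-2120 + 16) - 38 = -2104 - 38 = -2142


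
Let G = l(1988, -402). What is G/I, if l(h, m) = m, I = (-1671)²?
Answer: -134/930747 ≈ -0.00014397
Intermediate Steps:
I = 2792241
G = -402
G/I = -402/2792241 = -402*1/2792241 = -134/930747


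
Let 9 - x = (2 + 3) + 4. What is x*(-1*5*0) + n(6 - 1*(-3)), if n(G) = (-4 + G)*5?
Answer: 25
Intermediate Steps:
n(G) = -20 + 5*G
x = 0 (x = 9 - ((2 + 3) + 4) = 9 - (5 + 4) = 9 - 1*9 = 9 - 9 = 0)
x*(-1*5*0) + n(6 - 1*(-3)) = 0*(-1*5*0) + (-20 + 5*(6 - 1*(-3))) = 0*(-5*0) + (-20 + 5*(6 + 3)) = 0*0 + (-20 + 5*9) = 0 + (-20 + 45) = 0 + 25 = 25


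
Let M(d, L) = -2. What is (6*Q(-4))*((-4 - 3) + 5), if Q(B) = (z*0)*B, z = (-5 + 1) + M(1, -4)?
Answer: 0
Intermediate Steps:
z = -6 (z = (-5 + 1) - 2 = -4 - 2 = -6)
Q(B) = 0 (Q(B) = (-6*0)*B = 0*B = 0)
(6*Q(-4))*((-4 - 3) + 5) = (6*0)*((-4 - 3) + 5) = 0*(-7 + 5) = 0*(-2) = 0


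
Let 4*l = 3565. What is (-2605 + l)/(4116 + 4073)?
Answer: -6855/32756 ≈ -0.20927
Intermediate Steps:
l = 3565/4 (l = (¼)*3565 = 3565/4 ≈ 891.25)
(-2605 + l)/(4116 + 4073) = (-2605 + 3565/4)/(4116 + 4073) = -6855/4/8189 = -6855/4*1/8189 = -6855/32756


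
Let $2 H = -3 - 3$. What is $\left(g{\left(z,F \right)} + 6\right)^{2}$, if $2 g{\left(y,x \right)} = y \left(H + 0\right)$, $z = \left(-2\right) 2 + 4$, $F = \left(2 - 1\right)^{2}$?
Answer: $36$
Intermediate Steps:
$H = -3$ ($H = \frac{-3 - 3}{2} = \frac{1}{2} \left(-6\right) = -3$)
$F = 1$ ($F = 1^{2} = 1$)
$z = 0$ ($z = -4 + 4 = 0$)
$g{\left(y,x \right)} = - \frac{3 y}{2}$ ($g{\left(y,x \right)} = \frac{y \left(-3 + 0\right)}{2} = \frac{y \left(-3\right)}{2} = \frac{\left(-3\right) y}{2} = - \frac{3 y}{2}$)
$\left(g{\left(z,F \right)} + 6\right)^{2} = \left(\left(- \frac{3}{2}\right) 0 + 6\right)^{2} = \left(0 + 6\right)^{2} = 6^{2} = 36$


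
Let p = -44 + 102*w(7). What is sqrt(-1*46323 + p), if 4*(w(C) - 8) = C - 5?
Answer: 10*I*sqrt(455) ≈ 213.31*I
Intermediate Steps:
w(C) = 27/4 + C/4 (w(C) = 8 + (C - 5)/4 = 8 + (-5 + C)/4 = 8 + (-5/4 + C/4) = 27/4 + C/4)
p = 823 (p = -44 + 102*(27/4 + (1/4)*7) = -44 + 102*(27/4 + 7/4) = -44 + 102*(17/2) = -44 + 867 = 823)
sqrt(-1*46323 + p) = sqrt(-1*46323 + 823) = sqrt(-46323 + 823) = sqrt(-45500) = 10*I*sqrt(455)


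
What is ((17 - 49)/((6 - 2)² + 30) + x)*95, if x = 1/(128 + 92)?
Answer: -66443/1012 ≈ -65.655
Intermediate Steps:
x = 1/220 ≈ 0.0045455
((17 - 49)/((6 - 2)² + 30) + x)*95 = ((17 - 49)/((6 - 2)² + 30) + 1/220)*95 = (-32/(4² + 30) + 1/220)*95 = (-32/(16 + 30) + 1/220)*95 = (-32/46 + 1/220)*95 = (-32*1/46 + 1/220)*95 = (-16/23 + 1/220)*95 = -3497/5060*95 = -66443/1012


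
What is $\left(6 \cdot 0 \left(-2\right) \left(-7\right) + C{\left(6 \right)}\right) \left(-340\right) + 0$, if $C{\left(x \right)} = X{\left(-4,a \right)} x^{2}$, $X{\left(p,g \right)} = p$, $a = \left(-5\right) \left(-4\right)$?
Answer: $48960$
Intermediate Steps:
$a = 20$
$C{\left(x \right)} = - 4 x^{2}$
$\left(6 \cdot 0 \left(-2\right) \left(-7\right) + C{\left(6 \right)}\right) \left(-340\right) + 0 = \left(6 \cdot 0 \left(-2\right) \left(-7\right) - 4 \cdot 6^{2}\right) \left(-340\right) + 0 = \left(0 \left(-2\right) \left(-7\right) - 144\right) \left(-340\right) + 0 = \left(0 \left(-7\right) - 144\right) \left(-340\right) + 0 = \left(0 - 144\right) \left(-340\right) + 0 = \left(-144\right) \left(-340\right) + 0 = 48960 + 0 = 48960$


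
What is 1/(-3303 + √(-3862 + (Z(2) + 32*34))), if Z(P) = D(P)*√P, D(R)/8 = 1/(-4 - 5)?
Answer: -1/(3303 - I*√(2774 + 8*√2/9)) ≈ -0.00030268 - 4.8275e-6*I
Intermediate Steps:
D(R) = -8/9 (D(R) = 8/(-4 - 5) = 8/(-9) = 8*(-⅑) = -8/9)
Z(P) = -8*√P/9
1/(-3303 + √(-3862 + (Z(2) + 32*34))) = 1/(-3303 + √(-3862 + (-8*√2/9 + 32*34))) = 1/(-3303 + √(-3862 + (-8*√2/9 + 1088))) = 1/(-3303 + √(-3862 + (1088 - 8*√2/9))) = 1/(-3303 + √(-2774 - 8*√2/9))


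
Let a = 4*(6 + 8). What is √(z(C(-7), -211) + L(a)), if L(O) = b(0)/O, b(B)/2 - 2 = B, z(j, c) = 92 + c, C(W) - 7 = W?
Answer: 3*I*√2590/14 ≈ 10.905*I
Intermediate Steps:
C(W) = 7 + W
b(B) = 4 + 2*B
a = 56 (a = 4*14 = 56)
L(O) = 4/O (L(O) = (4 + 2*0)/O = (4 + 0)/O = 4/O)
√(z(C(-7), -211) + L(a)) = √((92 - 211) + 4/56) = √(-119 + 4*(1/56)) = √(-119 + 1/14) = √(-1665/14) = 3*I*√2590/14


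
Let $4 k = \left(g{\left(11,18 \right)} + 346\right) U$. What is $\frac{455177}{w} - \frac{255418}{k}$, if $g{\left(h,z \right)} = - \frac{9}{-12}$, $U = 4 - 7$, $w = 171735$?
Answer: $\frac{234573785059}{238196445} \approx 984.79$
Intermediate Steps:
$U = -3$ ($U = 4 - 7 = -3$)
$g{\left(h,z \right)} = \frac{3}{4}$ ($g{\left(h,z \right)} = \left(-9\right) \left(- \frac{1}{12}\right) = \frac{3}{4}$)
$k = - \frac{4161}{16}$ ($k = \frac{\left(\frac{3}{4} + 346\right) \left(-3\right)}{4} = \frac{\frac{1387}{4} \left(-3\right)}{4} = \frac{1}{4} \left(- \frac{4161}{4}\right) = - \frac{4161}{16} \approx -260.06$)
$\frac{455177}{w} - \frac{255418}{k} = \frac{455177}{171735} - \frac{255418}{- \frac{4161}{16}} = 455177 \cdot \frac{1}{171735} - - \frac{4086688}{4161} = \frac{455177}{171735} + \frac{4086688}{4161} = \frac{234573785059}{238196445}$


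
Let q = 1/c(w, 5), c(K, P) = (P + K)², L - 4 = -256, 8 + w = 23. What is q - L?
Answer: 100801/400 ≈ 252.00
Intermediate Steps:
w = 15 (w = -8 + 23 = 15)
L = -252 (L = 4 - 256 = -252)
c(K, P) = (K + P)²
q = 1/400 (q = 1/((15 + 5)²) = 1/(20²) = 1/400 ≈ 0.0025000)
q - L = 1/400 - 1*(-252) = 1/400 + 252 = 100801/400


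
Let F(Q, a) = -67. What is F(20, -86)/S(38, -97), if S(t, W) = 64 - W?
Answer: -67/161 ≈ -0.41615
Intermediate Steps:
F(20, -86)/S(38, -97) = -67/(64 - 1*(-97)) = -67/(64 + 97) = -67/161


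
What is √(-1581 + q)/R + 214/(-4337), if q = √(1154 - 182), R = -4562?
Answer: -214/4337 - I*√(1581 - 18*√3)/4562 ≈ -0.049343 - 0.0086295*I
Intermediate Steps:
q = 18*√3 (q = √972 = 18*√3 ≈ 31.177)
√(-1581 + q)/R + 214/(-4337) = √(-1581 + 18*√3)/(-4562) + 214/(-4337) = √(-1581 + 18*√3)*(-1/4562) + 214*(-1/4337) = -√(-1581 + 18*√3)/4562 - 214/4337 = -214/4337 - √(-1581 + 18*√3)/4562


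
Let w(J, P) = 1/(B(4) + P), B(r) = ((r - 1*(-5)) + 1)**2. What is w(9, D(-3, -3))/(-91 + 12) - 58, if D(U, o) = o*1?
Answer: -444455/7663 ≈ -58.000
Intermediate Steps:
B(r) = (6 + r)**2 (B(r) = ((r + 5) + 1)**2 = ((5 + r) + 1)**2 = (6 + r)**2)
D(U, o) = o
w(J, P) = 1/(100 + P) (w(J, P) = 1/((6 + 4)**2 + P) = 1/(10**2 + P) = 1/(100 + P))
w(9, D(-3, -3))/(-91 + 12) - 58 = 1/((100 - 3)*(-91 + 12)) - 58 = 1/(97*(-79)) - 58 = (1/97)*(-1/79) - 58 = -1/7663 - 58 = -444455/7663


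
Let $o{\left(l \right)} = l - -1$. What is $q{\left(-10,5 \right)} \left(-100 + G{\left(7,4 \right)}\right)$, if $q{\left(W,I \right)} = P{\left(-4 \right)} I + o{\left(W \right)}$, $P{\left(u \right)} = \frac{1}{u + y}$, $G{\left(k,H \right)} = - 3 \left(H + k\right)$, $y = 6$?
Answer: $\frac{1729}{2} \approx 864.5$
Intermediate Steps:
$G{\left(k,H \right)} = - 3 H - 3 k$
$P{\left(u \right)} = \frac{1}{6 + u}$ ($P{\left(u \right)} = \frac{1}{u + 6} = \frac{1}{6 + u}$)
$o{\left(l \right)} = 1 + l$ ($o{\left(l \right)} = l + 1 = 1 + l$)
$q{\left(W,I \right)} = 1 + W + \frac{I}{2}$ ($q{\left(W,I \right)} = \frac{I}{6 - 4} + \left(1 + W\right) = \frac{I}{2} + \left(1 + W\right) = 1 + W + \frac{I}{2}$)
$q{\left(-10,5 \right)} \left(-100 + G{\left(7,4 \right)}\right) = \left(1 - 10 + \frac{1}{2} \cdot 5\right) \left(-100 - 33\right) = \left(1 - 10 + \frac{5}{2}\right) \left(-100 - 33\right) = - \frac{13 \left(-100 - 33\right)}{2} = \left(- \frac{13}{2}\right) \left(-133\right) = \frac{1729}{2}$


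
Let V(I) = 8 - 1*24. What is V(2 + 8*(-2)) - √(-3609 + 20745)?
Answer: -16 - 12*√119 ≈ -146.90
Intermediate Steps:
V(I) = -16 (V(I) = 8 - 24 = -16)
V(2 + 8*(-2)) - √(-3609 + 20745) = -16 - √(-3609 + 20745) = -16 - √17136 = -16 - 12*√119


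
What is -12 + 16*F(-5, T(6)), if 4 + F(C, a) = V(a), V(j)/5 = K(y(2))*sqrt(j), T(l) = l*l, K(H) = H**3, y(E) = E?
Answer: 3764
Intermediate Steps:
T(l) = l**2
V(j) = 40*sqrt(j) (V(j) = 5*(2**3*sqrt(j)) = 5*(8*sqrt(j)) = 40*sqrt(j))
F(C, a) = -4 + 40*sqrt(a)
-12 + 16*F(-5, T(6)) = -12 + 16*(-4 + 40*sqrt(6**2)) = -12 + 16*(-4 + 40*sqrt(36)) = -12 + 16*(-4 + 40*6) = -12 + 16*(-4 + 240) = -12 + 16*236 = -12 + 3776 = 3764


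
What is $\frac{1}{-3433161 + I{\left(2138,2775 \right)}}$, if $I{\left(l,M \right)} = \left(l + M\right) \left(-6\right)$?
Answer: $- \frac{1}{3462639} \approx -2.888 \cdot 10^{-7}$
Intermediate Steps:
$I{\left(l,M \right)} = - 6 M - 6 l$ ($I{\left(l,M \right)} = \left(M + l\right) \left(-6\right) = - 6 M - 6 l$)
$\frac{1}{-3433161 + I{\left(2138,2775 \right)}} = \frac{1}{-3433161 - 29478} = \frac{1}{-3462639} = - \frac{1}{3462639}$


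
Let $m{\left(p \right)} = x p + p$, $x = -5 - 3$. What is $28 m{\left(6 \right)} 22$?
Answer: $-25872$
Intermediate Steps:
$x = -8$ ($x = -5 - 3 = -8$)
$m{\left(p \right)} = - 7 p$ ($m{\left(p \right)} = - 8 p + p = - 7 p$)
$28 m{\left(6 \right)} 22 = 28 \left(\left(-7\right) 6\right) 22 = 28 \left(-42\right) 22 = \left(-1176\right) 22 = -25872$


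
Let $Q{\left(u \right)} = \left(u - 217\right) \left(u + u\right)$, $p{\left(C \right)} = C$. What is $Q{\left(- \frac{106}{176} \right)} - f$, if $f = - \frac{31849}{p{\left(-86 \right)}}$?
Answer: $- \frac{18019093}{166496} \approx -108.23$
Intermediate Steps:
$f = \frac{31849}{86}$ ($f = - \frac{31849}{-86} = \left(-31849\right) \left(- \frac{1}{86}\right) = \frac{31849}{86} \approx 370.34$)
$Q{\left(u \right)} = 2 u \left(-217 + u\right)$ ($Q{\left(u \right)} = \left(-217 + u\right) 2 u = 2 u \left(-217 + u\right)$)
$Q{\left(- \frac{106}{176} \right)} - f = 2 \left(- \frac{106}{176}\right) \left(-217 - \frac{106}{176}\right) - \frac{31849}{86} = 2 \left(\left(-106\right) \frac{1}{176}\right) \left(-217 - \frac{53}{88}\right) - \frac{31849}{86} = 2 \left(- \frac{53}{88}\right) \left(-217 - \frac{53}{88}\right) - \frac{31849}{86} = 2 \left(- \frac{53}{88}\right) \left(- \frac{19149}{88}\right) - \frac{31849}{86} = \frac{1014897}{3872} - \frac{31849}{86} = - \frac{18019093}{166496}$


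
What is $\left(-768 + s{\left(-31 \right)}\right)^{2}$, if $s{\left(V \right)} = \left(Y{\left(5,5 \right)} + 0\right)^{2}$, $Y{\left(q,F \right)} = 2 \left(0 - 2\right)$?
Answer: $565504$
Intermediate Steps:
$Y{\left(q,F \right)} = -4$ ($Y{\left(q,F \right)} = 2 \left(-2\right) = -4$)
$s{\left(V \right)} = 16$ ($s{\left(V \right)} = \left(-4 + 0\right)^{2} = \left(-4\right)^{2} = 16$)
$\left(-768 + s{\left(-31 \right)}\right)^{2} = \left(-768 + 16\right)^{2} = \left(-752\right)^{2} = 565504$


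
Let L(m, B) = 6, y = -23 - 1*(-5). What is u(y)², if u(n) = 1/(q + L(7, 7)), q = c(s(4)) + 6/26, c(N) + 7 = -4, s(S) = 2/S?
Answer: 169/3844 ≈ 0.043965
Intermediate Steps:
y = -18 (y = -23 + 5 = -18)
c(N) = -11 (c(N) = -7 - 4 = -11)
q = -140/13 (q = -11 + 6/26 = -11 + 6*(1/26) = -11 + 3/13 = -140/13 ≈ -10.769)
u(n) = -13/62 (u(n) = 1/(-140/13 + 6) = 1/(-62/13) = -13/62)
u(y)² = (-13/62)² = 169/3844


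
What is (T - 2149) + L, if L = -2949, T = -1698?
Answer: -6796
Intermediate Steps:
(T - 2149) + L = (-1698 - 2149) - 2949 = -3847 - 2949 = -6796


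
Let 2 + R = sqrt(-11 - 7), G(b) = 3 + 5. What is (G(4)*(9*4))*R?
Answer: -576 + 864*I*sqrt(2) ≈ -576.0 + 1221.9*I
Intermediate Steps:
G(b) = 8
R = -2 + 3*I*sqrt(2) (R = -2 + sqrt(-11 - 7) = -2 + sqrt(-18) = -2 + 3*I*sqrt(2) ≈ -2.0 + 4.2426*I)
(G(4)*(9*4))*R = (8*(9*4))*(-2 + 3*I*sqrt(2)) = (8*36)*(-2 + 3*I*sqrt(2)) = 288*(-2 + 3*I*sqrt(2)) = -576 + 864*I*sqrt(2)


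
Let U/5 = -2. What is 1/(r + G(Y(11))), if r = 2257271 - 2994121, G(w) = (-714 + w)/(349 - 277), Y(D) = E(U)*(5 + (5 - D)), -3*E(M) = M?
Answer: -27/19895219 ≈ -1.3571e-6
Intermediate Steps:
U = -10 (U = 5*(-2) = -10)
E(M) = -M/3
Y(D) = 100/3 - 10*D/3 (Y(D) = (-1/3*(-10))*(5 + (5 - D)) = 10*(10 - D)/3 = 100/3 - 10*D/3)
G(w) = -119/12 + w/72 (G(w) = (-714 + w)/72 = (-714 + w)*(1/72) = -119/12 + w/72)
r = -736850
1/(r + G(Y(11))) = 1/(-736850 + (-119/12 + (100/3 - 10/3*11)/72)) = 1/(-736850 + (-119/12 + (100/3 - 110/3)/72)) = 1/(-736850 + (-119/12 + (1/72)*(-10/3))) = 1/(-736850 + (-119/12 - 5/108)) = 1/(-736850 - 269/27) = 1/(-19895219/27) = -27/19895219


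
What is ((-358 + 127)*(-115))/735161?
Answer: 3795/105023 ≈ 0.036135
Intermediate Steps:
((-358 + 127)*(-115))/735161 = -231*(-115)*(1/735161) = 26565*(1/735161) = 3795/105023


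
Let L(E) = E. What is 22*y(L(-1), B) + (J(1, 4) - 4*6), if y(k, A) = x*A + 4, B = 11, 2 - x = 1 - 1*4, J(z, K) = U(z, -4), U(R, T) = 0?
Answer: 1274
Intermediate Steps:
J(z, K) = 0
x = 5 (x = 2 - (1 - 1*4) = 2 - (1 - 4) = 2 - 1*(-3) = 2 + 3 = 5)
y(k, A) = 4 + 5*A (y(k, A) = 5*A + 4 = 4 + 5*A)
22*y(L(-1), B) + (J(1, 4) - 4*6) = 22*(4 + 5*11) + (0 - 4*6) = 22*(4 + 55) + (0 - 24) = 22*59 - 24 = 1298 - 24 = 1274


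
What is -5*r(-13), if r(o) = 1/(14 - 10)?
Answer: -5/4 ≈ -1.2500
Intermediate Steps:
r(o) = 1/4
-5*r(-13) = -5*1/4 = -5/4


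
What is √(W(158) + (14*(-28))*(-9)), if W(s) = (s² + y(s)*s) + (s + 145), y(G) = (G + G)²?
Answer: 3*√1756227 ≈ 3975.7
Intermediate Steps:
y(G) = 4*G² (y(G) = (2*G)² = 4*G²)
W(s) = 145 + s + s² + 4*s³ (W(s) = (s² + (4*s²)*s) + (s + 145) = (s² + 4*s³) + (145 + s) = 145 + s + s² + 4*s³)
√(W(158) + (14*(-28))*(-9)) = √((145 + 158 + 158² + 4*158³) + (14*(-28))*(-9)) = √((145 + 158 + 24964 + 4*3944312) - 392*(-9)) = √((145 + 158 + 24964 + 15777248) + 3528) = √(15802515 + 3528) = √15806043 = 3*√1756227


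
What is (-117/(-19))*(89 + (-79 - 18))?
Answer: -936/19 ≈ -49.263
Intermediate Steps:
(-117/(-19))*(89 + (-79 - 18)) = (-117*(-1/19))*(89 - 97) = (117/19)*(-8) = -936/19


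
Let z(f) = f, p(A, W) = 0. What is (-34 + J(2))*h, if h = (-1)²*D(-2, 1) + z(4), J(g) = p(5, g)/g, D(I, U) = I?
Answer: -68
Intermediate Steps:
J(g) = 0 (J(g) = 0/g = 0)
h = 2 (h = (-1)²*(-2) + 4 = 1*(-2) + 4 = -2 + 4 = 2)
(-34 + J(2))*h = (-34 + 0)*2 = -34*2 = -68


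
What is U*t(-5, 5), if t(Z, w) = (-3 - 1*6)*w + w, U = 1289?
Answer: -51560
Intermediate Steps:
t(Z, w) = -8*w (t(Z, w) = (-3 - 6)*w + w = -9*w + w = -8*w)
U*t(-5, 5) = 1289*(-8*5) = 1289*(-40) = -51560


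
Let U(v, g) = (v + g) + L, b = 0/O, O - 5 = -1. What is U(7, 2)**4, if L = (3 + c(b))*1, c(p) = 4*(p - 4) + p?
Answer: 256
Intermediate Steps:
O = 4 (O = 5 - 1 = 4)
b = 0 (b = 0/4 = 0*(1/4) = 0)
c(p) = -16 + 5*p (c(p) = 4*(-4 + p) + p = (-16 + 4*p) + p = -16 + 5*p)
L = -13 (L = (3 + (-16 + 5*0))*1 = (3 + (-16 + 0))*1 = (3 - 16)*1 = -13*1 = -13)
U(v, g) = -13 + g + v (U(v, g) = (v + g) - 13 = (g + v) - 13 = -13 + g + v)
U(7, 2)**4 = (-13 + 2 + 7)**4 = (-4)**4 = 256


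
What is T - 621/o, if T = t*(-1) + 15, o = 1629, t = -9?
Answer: 4275/181 ≈ 23.619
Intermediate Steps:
T = 24 (T = -9*(-1) + 15 = 9 + 15 = 24)
T - 621/o = 24 - 621/1629 = 24 - 1*69/181 = 24 - 69/181 = 4275/181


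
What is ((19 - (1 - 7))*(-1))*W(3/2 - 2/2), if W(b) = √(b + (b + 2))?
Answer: -25*√3 ≈ -43.301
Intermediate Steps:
W(b) = √(2 + 2*b) (W(b) = √(b + (2 + b)) = √(2 + 2*b))
((19 - (1 - 7))*(-1))*W(3/2 - 2/2) = ((19 - (1 - 7))*(-1))*√(2 + 2*(3/2 - 2/2)) = ((19 - 1*(-6))*(-1))*√(2 + 2*(3*(½) - 2*½)) = ((19 + 6)*(-1))*√(2 + 2*(3/2 - 1)) = (25*(-1))*√(2 + 2*(½)) = -25*√(2 + 1) = -25*√3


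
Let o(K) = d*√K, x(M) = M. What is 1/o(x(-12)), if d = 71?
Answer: -I*√3/426 ≈ -0.0040658*I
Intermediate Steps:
o(K) = 71*√K
1/o(x(-12)) = 1/(71*√(-12)) = 1/(71*(2*I*√3)) = 1/(142*I*√3) = -I*√3/426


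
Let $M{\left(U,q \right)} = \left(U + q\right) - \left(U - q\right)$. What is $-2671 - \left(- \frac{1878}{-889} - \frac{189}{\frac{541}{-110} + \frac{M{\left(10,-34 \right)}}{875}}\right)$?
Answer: $- \frac{77258293379}{28498673} \approx -2710.9$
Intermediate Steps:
$M{\left(U,q \right)} = 2 q$
$-2671 - \left(- \frac{1878}{-889} - \frac{189}{\frac{541}{-110} + \frac{M{\left(10,-34 \right)}}{875}}\right) = -2671 - \left(- \frac{1878}{-889} - \frac{189}{\frac{541}{-110} + \frac{2 \left(-34\right)}{875}}\right) = -2671 - \left(\left(-1878\right) \left(- \frac{1}{889}\right) - \frac{189}{541 \left(- \frac{1}{110}\right) - \frac{68}{875}}\right) = -2671 - \left(\frac{1878}{889} - \frac{189}{- \frac{541}{110} - \frac{68}{875}}\right) = -2671 - \left(\frac{1878}{889} - \frac{189}{- \frac{96171}{19250}}\right) = -2671 - \left(\frac{1878}{889} - - \frac{1212750}{32057}\right) = -2671 - \left(\frac{1878}{889} + \frac{1212750}{32057}\right) = -2671 - \frac{1138337796}{28498673} = - \frac{77258293379}{28498673}$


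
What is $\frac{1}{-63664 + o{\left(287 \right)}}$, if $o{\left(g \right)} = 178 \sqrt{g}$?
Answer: $- \frac{15916}{1011002897} - \frac{89 \sqrt{287}}{2022005794} \approx -1.6488 \cdot 10^{-5}$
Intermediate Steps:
$\frac{1}{-63664 + o{\left(287 \right)}} = \frac{1}{-63664 + 178 \sqrt{287}}$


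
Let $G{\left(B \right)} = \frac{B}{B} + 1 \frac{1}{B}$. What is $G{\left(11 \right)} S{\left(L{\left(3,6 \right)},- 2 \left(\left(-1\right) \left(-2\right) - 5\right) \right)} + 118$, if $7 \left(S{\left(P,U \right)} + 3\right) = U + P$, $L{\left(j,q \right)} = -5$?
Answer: $\frac{8846}{77} \approx 114.88$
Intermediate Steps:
$S{\left(P,U \right)} = -3 + \frac{P}{7} + \frac{U}{7}$ ($S{\left(P,U \right)} = -3 + \frac{U + P}{7} = -3 + \frac{P + U}{7} = -3 + \left(\frac{P}{7} + \frac{U}{7}\right) = -3 + \frac{P}{7} + \frac{U}{7}$)
$G{\left(B \right)} = 1 + \frac{1}{B}$
$G{\left(11 \right)} S{\left(L{\left(3,6 \right)},- 2 \left(\left(-1\right) \left(-2\right) - 5\right) \right)} + 118 = \frac{1 + 11}{11} \left(-3 + \frac{1}{7} \left(-5\right) + \frac{\left(-2\right) \left(\left(-1\right) \left(-2\right) - 5\right)}{7}\right) + 118 = \frac{1}{11} \cdot 12 \left(-3 - \frac{5}{7} + \frac{\left(-2\right) \left(2 - 5\right)}{7}\right) + 118 = \frac{12 \left(-3 - \frac{5}{7} + \frac{\left(-2\right) \left(-3\right)}{7}\right)}{11} + 118 = \frac{12 \left(-3 - \frac{5}{7} + \frac{1}{7} \cdot 6\right)}{11} + 118 = \frac{12 \left(-3 - \frac{5}{7} + \frac{6}{7}\right)}{11} + 118 = \frac{12}{11} \left(- \frac{20}{7}\right) + 118 = - \frac{240}{77} + 118 = \frac{8846}{77}$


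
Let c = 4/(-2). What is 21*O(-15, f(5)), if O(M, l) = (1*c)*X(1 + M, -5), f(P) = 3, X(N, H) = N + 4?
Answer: 420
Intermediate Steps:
X(N, H) = 4 + N
c = -2 (c = 4*(-½) = -2)
O(M, l) = -10 - 2*M (O(M, l) = (1*(-2))*(4 + (1 + M)) = -2*(5 + M) = -10 - 2*M)
21*O(-15, f(5)) = 21*(-10 - 2*(-15)) = 21*(-10 + 30) = 21*20 = 420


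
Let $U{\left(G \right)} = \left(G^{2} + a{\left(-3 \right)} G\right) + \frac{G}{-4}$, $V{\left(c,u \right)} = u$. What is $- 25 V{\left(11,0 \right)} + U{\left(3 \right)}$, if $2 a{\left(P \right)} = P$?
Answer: $\frac{15}{4} \approx 3.75$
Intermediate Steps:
$a{\left(P \right)} = \frac{P}{2}$
$U{\left(G \right)} = G^{2} - \frac{7 G}{4}$ ($U{\left(G \right)} = \left(G^{2} + \frac{1}{2} \left(-3\right) G\right) + \frac{G}{-4} = \left(G^{2} - \frac{3 G}{2}\right) + G \left(- \frac{1}{4}\right) = \left(G^{2} - \frac{3 G}{2}\right) - \frac{G}{4} = G^{2} - \frac{7 G}{4}$)
$- 25 V{\left(11,0 \right)} + U{\left(3 \right)} = \left(-25\right) 0 + \frac{1}{4} \cdot 3 \left(-7 + 4 \cdot 3\right) = 0 + \frac{1}{4} \cdot 3 \left(-7 + 12\right) = 0 + \frac{1}{4} \cdot 3 \cdot 5 = 0 + \frac{15}{4} = \frac{15}{4}$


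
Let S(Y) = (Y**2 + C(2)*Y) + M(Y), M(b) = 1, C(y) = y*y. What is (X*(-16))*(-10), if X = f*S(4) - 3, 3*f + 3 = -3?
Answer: -11040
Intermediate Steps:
C(y) = y**2
f = -2 (f = -1 + (1/3)*(-3) = -1 - 1 = -2)
S(Y) = 1 + Y**2 + 4*Y (S(Y) = (Y**2 + 2**2*Y) + 1 = (Y**2 + 4*Y) + 1 = 1 + Y**2 + 4*Y)
X = -69 (X = -2*(1 + 4**2 + 4*4) - 3 = -2*(1 + 16 + 16) - 3 = -2*33 - 3 = -66 - 3 = -69)
(X*(-16))*(-10) = -69*(-16)*(-10) = 1104*(-10) = -11040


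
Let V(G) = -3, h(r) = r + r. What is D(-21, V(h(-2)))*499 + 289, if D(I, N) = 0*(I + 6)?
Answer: 289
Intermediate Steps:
h(r) = 2*r
D(I, N) = 0 (D(I, N) = 0*(6 + I) = 0)
D(-21, V(h(-2)))*499 + 289 = 0*499 + 289 = 0 + 289 = 289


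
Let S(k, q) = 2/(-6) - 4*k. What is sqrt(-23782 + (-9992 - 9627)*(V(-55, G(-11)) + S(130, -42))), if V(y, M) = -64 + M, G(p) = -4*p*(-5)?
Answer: sqrt(141807903)/3 ≈ 3969.4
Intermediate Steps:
S(k, q) = -1/3 - 4*k (S(k, q) = 2*(-1/6) - 4*k = -1/3 - 4*k)
G(p) = 20*p
sqrt(-23782 + (-9992 - 9627)*(V(-55, G(-11)) + S(130, -42))) = sqrt(-23782 + (-9992 - 9627)*((-64 + 20*(-11)) + (-1/3 - 4*130))) = sqrt(-23782 - 19619*((-64 - 220) + (-1/3 - 520))) = sqrt(-23782 - 19619*(-284 - 1561/3)) = sqrt(-23782 - 19619*(-2413/3)) = sqrt(-23782 + 47340647/3) = sqrt(47269301/3) = sqrt(141807903)/3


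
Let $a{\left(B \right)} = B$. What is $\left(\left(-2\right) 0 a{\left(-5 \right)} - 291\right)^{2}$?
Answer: $84681$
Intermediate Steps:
$\left(\left(-2\right) 0 a{\left(-5 \right)} - 291\right)^{2} = \left(\left(-2\right) 0 \left(-5\right) - 291\right)^{2} = \left(0 \left(-5\right) - 291\right)^{2} = \left(0 - 291\right)^{2} = \left(-291\right)^{2} = 84681$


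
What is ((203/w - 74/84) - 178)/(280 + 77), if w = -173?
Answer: -1308275/2593962 ≈ -0.50435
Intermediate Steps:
((203/w - 74/84) - 178)/(280 + 77) = ((203/(-173) - 74/84) - 178)/(280 + 77) = ((203*(-1/173) - 74*1/84) - 178)/357 = ((-203/173 - 37/42) - 178)*(1/357) = (-14927/7266 - 178)*(1/357) = -1308275/7266*1/357 = -1308275/2593962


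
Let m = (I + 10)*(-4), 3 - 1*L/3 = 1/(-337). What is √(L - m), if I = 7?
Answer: 4*√546614/337 ≈ 8.7755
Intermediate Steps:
L = 3036/337 (L = 9 - 3/(-337) = 9 - 3*(-1/337) = 9 + 3/337 = 3036/337 ≈ 9.0089)
m = -68 (m = (7 + 10)*(-4) = 17*(-4) = -68)
√(L - m) = √(3036/337 - 1*(-68)) = √(3036/337 + 68) = √(25952/337) = 4*√546614/337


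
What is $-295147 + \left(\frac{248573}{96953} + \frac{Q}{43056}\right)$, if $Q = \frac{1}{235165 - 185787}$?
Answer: $- \frac{60836332984243016071}{206123936395104} \approx -2.9514 \cdot 10^{5}$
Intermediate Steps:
$Q = \frac{1}{49378} \approx 2.0252 \cdot 10^{-5}$
$-295147 + \left(\frac{248573}{96953} + \frac{Q}{43056}\right) = -295147 + \left(\frac{248573}{96953} + \frac{1}{49378 \cdot 43056}\right) = -295147 + \left(248573 \cdot \frac{1}{96953} + \frac{1}{49378} \cdot \frac{1}{43056}\right) = -295147 + \left(\frac{248573}{96953} + \frac{1}{2126019168}\right) = -295147 + \frac{528470962744217}{206123936395104} = - \frac{60836332984243016071}{206123936395104}$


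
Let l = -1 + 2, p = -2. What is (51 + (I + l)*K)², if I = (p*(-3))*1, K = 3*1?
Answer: 5184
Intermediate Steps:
l = 1
K = 3
I = 6 (I = -2*(-3)*1 = 6*1 = 6)
(51 + (I + l)*K)² = (51 + (6 + 1)*3)² = (51 + 7*3)² = (51 + 21)² = 72² = 5184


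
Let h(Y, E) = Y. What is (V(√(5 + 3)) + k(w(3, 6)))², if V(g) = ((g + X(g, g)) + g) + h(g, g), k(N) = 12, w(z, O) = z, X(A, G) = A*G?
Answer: 472 + 240*√2 ≈ 811.41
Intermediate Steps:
V(g) = g² + 3*g (V(g) = ((g + g*g) + g) + g = ((g + g²) + g) + g = (g² + 2*g) + g = g² + 3*g)
(V(√(5 + 3)) + k(w(3, 6)))² = (√(5 + 3)*(3 + √(5 + 3)) + 12)² = (√8*(3 + √8) + 12)² = ((2*√2)*(3 + 2*√2) + 12)² = (2*√2*(3 + 2*√2) + 12)² = (12 + 2*√2*(3 + 2*√2))²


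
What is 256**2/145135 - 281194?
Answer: -40811025654/145135 ≈ -2.8119e+5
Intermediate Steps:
256**2/145135 - 281194 = 65536*(1/145135) - 281194 = 65536/145135 - 281194 = -40811025654/145135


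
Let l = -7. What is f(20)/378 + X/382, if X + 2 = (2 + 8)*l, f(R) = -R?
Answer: -8714/36099 ≈ -0.24139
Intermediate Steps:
X = -72 (X = -2 + (2 + 8)*(-7) = -2 + 10*(-7) = -2 - 70 = -72)
f(20)/378 + X/382 = -1*20/378 - 72/382 = -20*1/378 - 72*1/382 = -10/189 - 36/191 = -8714/36099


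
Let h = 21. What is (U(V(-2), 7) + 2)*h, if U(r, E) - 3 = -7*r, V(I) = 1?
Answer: -42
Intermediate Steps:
U(r, E) = 3 - 7*r
(U(V(-2), 7) + 2)*h = ((3 - 7*1) + 2)*21 = ((3 - 7) + 2)*21 = (-4 + 2)*21 = -2*21 = -42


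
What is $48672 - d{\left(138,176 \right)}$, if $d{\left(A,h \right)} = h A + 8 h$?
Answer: $22976$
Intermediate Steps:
$d{\left(A,h \right)} = 8 h + A h$ ($d{\left(A,h \right)} = A h + 8 h = 8 h + A h$)
$48672 - d{\left(138,176 \right)} = 48672 - 176 \left(8 + 138\right) = 48672 - 176 \cdot 146 = 48672 - 25696 = 22976$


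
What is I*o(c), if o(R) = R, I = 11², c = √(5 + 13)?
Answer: 363*√2 ≈ 513.36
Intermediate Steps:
c = 3*√2 (c = √18 = 3*√2 ≈ 4.2426)
I = 121
I*o(c) = 121*(3*√2) = 363*√2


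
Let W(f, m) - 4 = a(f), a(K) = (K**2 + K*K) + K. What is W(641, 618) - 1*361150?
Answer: 461257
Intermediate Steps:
a(K) = K + 2*K**2 (a(K) = (K**2 + K**2) + K = 2*K**2 + K = K + 2*K**2)
W(f, m) = 4 + f*(1 + 2*f)
W(641, 618) - 1*361150 = (4 + 641*(1 + 2*641)) - 1*361150 = (4 + 641*(1 + 1282)) - 361150 = (4 + 641*1283) - 361150 = (4 + 822403) - 361150 = 822407 - 361150 = 461257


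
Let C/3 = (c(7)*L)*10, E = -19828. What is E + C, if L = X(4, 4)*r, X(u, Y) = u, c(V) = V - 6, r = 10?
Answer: -18628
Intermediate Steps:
c(V) = -6 + V
L = 40 (L = 4*10 = 40)
C = 1200 (C = 3*(((-6 + 7)*40)*10) = 3*((1*40)*10) = 3*(40*10) = 3*400 = 1200)
E + C = -19828 + 1200 = -18628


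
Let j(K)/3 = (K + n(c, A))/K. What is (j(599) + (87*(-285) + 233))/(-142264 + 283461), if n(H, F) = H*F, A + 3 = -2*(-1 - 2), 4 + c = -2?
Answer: -14710895/84577003 ≈ -0.17393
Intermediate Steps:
c = -6 (c = -4 - 2 = -6)
A = 3 (A = -3 - 2*(-1 - 2) = -3 - 2*(-3) = -3 + 6 = 3)
n(H, F) = F*H
j(K) = 3*(-18 + K)/K (j(K) = 3*((K + 3*(-6))/K) = 3*((K - 18)/K) = 3*((-18 + K)/K) = 3*(-18 + K)/K)
(j(599) + (87*(-285) + 233))/(-142264 + 283461) = ((3 - 54/599) + (87*(-285) + 233))/(-142264 + 283461) = ((3 - 54*1/599) + (-24795 + 233))/141197 = ((3 - 54/599) - 24562)*(1/141197) = (1743/599 - 24562)*(1/141197) = -14710895/599*1/141197 = -14710895/84577003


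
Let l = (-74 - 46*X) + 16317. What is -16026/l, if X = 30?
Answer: -16026/14863 ≈ -1.0782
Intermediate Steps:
l = 14863 (l = (-74 - 46*30) + 16317 = (-74 - 1380) + 16317 = -1454 + 16317 = 14863)
-16026/l = -16026/14863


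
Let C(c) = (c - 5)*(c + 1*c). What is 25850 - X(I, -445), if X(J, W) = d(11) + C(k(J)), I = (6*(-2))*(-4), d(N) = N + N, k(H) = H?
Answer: 21700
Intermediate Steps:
d(N) = 2*N
C(c) = 2*c*(-5 + c) (C(c) = (-5 + c)*(c + c) = (-5 + c)*(2*c) = 2*c*(-5 + c))
I = 48 (I = -12*(-4) = 48)
X(J, W) = 22 + 2*J*(-5 + J) (X(J, W) = 2*11 + 2*J*(-5 + J) = 22 + 2*J*(-5 + J))
25850 - X(I, -445) = 25850 - (22 + 2*48*(-5 + 48)) = 25850 - (22 + 2*48*43) = 25850 - (22 + 4128) = 25850 - 1*4150 = 25850 - 4150 = 21700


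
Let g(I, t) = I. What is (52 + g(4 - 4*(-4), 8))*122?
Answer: 8784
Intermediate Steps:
(52 + g(4 - 4*(-4), 8))*122 = (52 + (4 - 4*(-4)))*122 = (52 + (4 + 16))*122 = (52 + 20)*122 = 72*122 = 8784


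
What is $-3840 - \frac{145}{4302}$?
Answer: $- \frac{16519825}{4302} \approx -3840.0$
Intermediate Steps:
$-3840 - \frac{145}{4302} = - \frac{16519825}{4302}$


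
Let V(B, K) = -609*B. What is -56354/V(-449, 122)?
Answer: -56354/273441 ≈ -0.20609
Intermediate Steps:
-56354/V(-449, 122) = -56354/((-609*(-449))) = -56354/273441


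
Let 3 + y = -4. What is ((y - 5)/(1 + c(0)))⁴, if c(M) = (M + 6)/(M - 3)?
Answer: 20736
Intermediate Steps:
c(M) = (6 + M)/(-3 + M)
y = -7 (y = -3 - 4 = -7)
((y - 5)/(1 + c(0)))⁴ = ((-7 - 5)/(1 + (6 + 0)/(-3 + 0)))⁴ = (-12/(1 + 6/(-3)))⁴ = (-12/(1 - ⅓*6))⁴ = (-12/(1 - 2))⁴ = (-12/(-1))⁴ = (-12*(-1))⁴ = 12⁴ = 20736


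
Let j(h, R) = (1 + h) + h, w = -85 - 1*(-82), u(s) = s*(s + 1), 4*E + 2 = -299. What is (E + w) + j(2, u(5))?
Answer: -293/4 ≈ -73.250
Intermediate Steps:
E = -301/4 (E = -½ + (¼)*(-299) = -½ - 299/4 = -301/4 ≈ -75.250)
u(s) = s*(1 + s)
w = -3 (w = -85 + 82 = -3)
j(h, R) = 1 + 2*h
(E + w) + j(2, u(5)) = (-301/4 - 3) + (1 + 2*2) = -313/4 + (1 + 4) = -313/4 + 5 = -293/4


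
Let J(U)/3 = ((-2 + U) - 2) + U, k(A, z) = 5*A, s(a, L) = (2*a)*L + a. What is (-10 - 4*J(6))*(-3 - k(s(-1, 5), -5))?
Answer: -5512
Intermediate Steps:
s(a, L) = a + 2*L*a (s(a, L) = 2*L*a + a = a + 2*L*a)
J(U) = -12 + 6*U (J(U) = 3*(((-2 + U) - 2) + U) = 3*((-4 + U) + U) = 3*(-4 + 2*U) = -12 + 6*U)
(-10 - 4*J(6))*(-3 - k(s(-1, 5), -5)) = (-10 - 4*(-12 + 6*6))*(-3 - 5*(-(1 + 2*5))) = (-10 - 4*(-12 + 36))*(-3 - 5*(-(1 + 10))) = (-10 - 4*24)*(-3 - 5*(-1*11)) = (-10 - 96)*(-3 - 5*(-11)) = -106*(-3 - 1*(-55)) = -106*(-3 + 55) = -106*52 = -5512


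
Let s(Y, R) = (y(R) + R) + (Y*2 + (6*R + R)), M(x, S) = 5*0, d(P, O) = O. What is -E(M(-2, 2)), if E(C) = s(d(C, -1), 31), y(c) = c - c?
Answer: -246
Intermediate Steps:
y(c) = 0
M(x, S) = 0
s(Y, R) = 2*Y + 8*R (s(Y, R) = (0 + R) + (Y*2 + (6*R + R)) = R + (2*Y + 7*R) = 2*Y + 8*R)
E(C) = 246 (E(C) = 2*(-1) + 8*31 = -2 + 248 = 246)
-E(M(-2, 2)) = -1*246 = -246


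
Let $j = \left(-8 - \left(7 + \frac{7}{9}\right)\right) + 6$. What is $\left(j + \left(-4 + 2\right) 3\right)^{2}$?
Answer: $\frac{20164}{81} \approx 248.94$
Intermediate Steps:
$j = - \frac{88}{9}$ ($j = \left(-8 - \frac{70}{9}\right) + 6 = - \frac{142}{9} + 6 = - \frac{88}{9} \approx -9.7778$)
$\left(j + \left(-4 + 2\right) 3\right)^{2} = \left(- \frac{88}{9} + \left(-4 + 2\right) 3\right)^{2} = \left(- \frac{88}{9} - 6\right)^{2} = \left(- \frac{142}{9}\right)^{2} = \frac{20164}{81}$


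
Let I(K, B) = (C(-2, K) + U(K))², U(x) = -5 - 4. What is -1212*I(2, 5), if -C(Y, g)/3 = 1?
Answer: -174528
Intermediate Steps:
U(x) = -9
C(Y, g) = -3 (C(Y, g) = -3*1 = -3)
I(K, B) = 144 (I(K, B) = (-3 - 9)² = (-12)² = 144)
-1212*I(2, 5) = -1212*144 = -174528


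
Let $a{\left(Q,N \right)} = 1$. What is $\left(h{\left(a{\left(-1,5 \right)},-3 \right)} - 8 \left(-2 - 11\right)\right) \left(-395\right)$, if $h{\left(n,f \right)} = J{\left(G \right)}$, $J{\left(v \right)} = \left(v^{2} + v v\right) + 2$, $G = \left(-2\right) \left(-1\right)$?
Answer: $-45030$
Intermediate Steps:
$G = 2$
$J{\left(v \right)} = 2 + 2 v^{2}$ ($J{\left(v \right)} = \left(v^{2} + v^{2}\right) + 2 = 2 v^{2} + 2 = 2 + 2 v^{2}$)
$h{\left(n,f \right)} = 10$ ($h{\left(n,f \right)} = 2 + 2 \cdot 2^{2} = 2 + 2 \cdot 4 = 2 + 8 = 10$)
$\left(h{\left(a{\left(-1,5 \right)},-3 \right)} - 8 \left(-2 - 11\right)\right) \left(-395\right) = \left(10 - 8 \left(-2 - 11\right)\right) \left(-395\right) = \left(10 - -104\right) \left(-395\right) = \left(10 + 104\right) \left(-395\right) = 114 \left(-395\right) = -45030$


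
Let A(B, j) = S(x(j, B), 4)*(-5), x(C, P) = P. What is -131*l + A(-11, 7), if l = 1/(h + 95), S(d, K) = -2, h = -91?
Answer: -91/4 ≈ -22.750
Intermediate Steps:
A(B, j) = 10 (A(B, j) = -2*(-5) = 10)
l = ¼ (l = 1/(-91 + 95) = 1/4 = ¼ ≈ 0.25000)
-131*l + A(-11, 7) = -131*¼ + 10 = -131/4 + 10 = -91/4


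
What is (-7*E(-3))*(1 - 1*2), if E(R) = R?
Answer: -21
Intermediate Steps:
(-7*E(-3))*(1 - 1*2) = (-7*(-3))*(1 - 1*2) = 21*(1 - 2) = 21*(-1) = -21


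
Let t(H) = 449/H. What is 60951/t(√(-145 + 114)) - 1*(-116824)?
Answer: 116824 + 60951*I*√31/449 ≈ 1.1682e+5 + 755.81*I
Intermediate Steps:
60951/t(√(-145 + 114)) - 1*(-116824) = 60951/((449/(√(-145 + 114)))) - 1*(-116824) = 60951/((449/(√(-31)))) + 116824 = 60951/((449/((I*√31)))) + 116824 = 60951/((449*(-I*√31/31))) + 116824 = 60951/((-449*I*√31/31)) + 116824 = 60951*(I*√31/449) + 116824 = 60951*I*√31/449 + 116824 = 116824 + 60951*I*√31/449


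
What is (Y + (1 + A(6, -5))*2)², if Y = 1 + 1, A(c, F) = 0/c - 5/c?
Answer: 49/9 ≈ 5.4444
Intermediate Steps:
A(c, F) = -5/c (A(c, F) = 0 - 5/c = -5/c)
Y = 2
(Y + (1 + A(6, -5))*2)² = (2 + (1 - 5/6)*2)² = (2 + (1 - 5*⅙)*2)² = (2 + (1 - ⅚)*2)² = (2 + (⅙)*2)² = (2 + ⅓)² = (7/3)² = 49/9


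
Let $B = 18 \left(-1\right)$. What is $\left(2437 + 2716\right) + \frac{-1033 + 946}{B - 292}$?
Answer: $\frac{1597517}{310} \approx 5153.3$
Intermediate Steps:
$B = -18$
$\left(2437 + 2716\right) + \frac{-1033 + 946}{B - 292} = \left(2437 + 2716\right) + \frac{-1033 + 946}{-18 - 292} = 5153 - \frac{87}{-310} = 5153 - - \frac{87}{310} = 5153 + \frac{87}{310} = \frac{1597517}{310}$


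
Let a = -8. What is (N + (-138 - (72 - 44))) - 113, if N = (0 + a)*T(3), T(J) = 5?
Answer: -319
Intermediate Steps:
N = -40 (N = (0 - 8)*5 = -8*5 = -40)
(N + (-138 - (72 - 44))) - 113 = (-40 + (-138 - (72 - 44))) - 113 = (-40 + (-138 - 1*28)) - 113 = (-40 + (-138 - 28)) - 113 = (-40 - 166) - 113 = -206 - 113 = -319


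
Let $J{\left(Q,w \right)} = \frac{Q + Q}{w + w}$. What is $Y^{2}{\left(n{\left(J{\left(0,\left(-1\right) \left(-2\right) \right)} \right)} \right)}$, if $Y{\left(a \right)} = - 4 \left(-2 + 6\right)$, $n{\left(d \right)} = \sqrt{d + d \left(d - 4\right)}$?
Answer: $256$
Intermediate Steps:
$J{\left(Q,w \right)} = \frac{Q}{w}$ ($J{\left(Q,w \right)} = \frac{2 Q}{2 w} = 2 Q \frac{1}{2 w} = \frac{Q}{w}$)
$n{\left(d \right)} = \sqrt{d + d \left(-4 + d\right)}$
$Y{\left(a \right)} = -16$ ($Y{\left(a \right)} = \left(-4\right) 4 = -16$)
$Y^{2}{\left(n{\left(J{\left(0,\left(-1\right) \left(-2\right) \right)} \right)} \right)} = \left(-16\right)^{2} = 256$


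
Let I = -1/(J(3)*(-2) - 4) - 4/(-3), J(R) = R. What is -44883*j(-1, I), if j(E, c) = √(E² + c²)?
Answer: -14961*√2749/10 ≈ -78442.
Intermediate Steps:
I = 43/30 (I = -1/(3*(-2) - 4) - 4/(-3) = -1/(-6 - 4) - 4*(-⅓) = -1/(-10) + 4/3 = -1*(-⅒) + 4/3 = ⅒ + 4/3 = 43/30 ≈ 1.4333)
-44883*j(-1, I) = -44883*√((-1)² + (43/30)²) = -44883*√(1 + 1849/900) = -14961*√2749/10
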